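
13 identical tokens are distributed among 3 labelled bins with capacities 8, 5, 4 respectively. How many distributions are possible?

By stars and bars, unrestricted non-negative solutions to x_1+…+x_3 = 13 number C(13+2,2) = 105.
Subtract solutions that violate a single cap (substitute x_i' = x_i − (cap_i+1)): x_1 ≥ 9 gives C(6,2) = 15; x_2 ≥ 6 gives C(9,2) = 36; x_3 ≥ 5 gives C(10,2) = 45. Together 96.
Add back pairs where two caps are both exceeded: 0 + 0 + 6 = 6.
By inclusion–exclusion the count is 105 − 96 + 6 = 15.

15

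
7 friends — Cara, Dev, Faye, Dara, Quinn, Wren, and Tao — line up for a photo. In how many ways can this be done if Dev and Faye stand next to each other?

Place the 5 others and the Dev-Faye pair as 6 objects in a line; the pair has 2 internal arrangements.
So the count is 2·(6)! = 1440.

1440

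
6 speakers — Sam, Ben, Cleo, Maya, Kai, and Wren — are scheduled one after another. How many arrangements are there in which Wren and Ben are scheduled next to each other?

240

Treat {Wren, Ben} as a single unit. There are 5 units to order, and the pair itself can be ordered 2 ways.
That gives 2 × 5! = 2 × 120 = 240.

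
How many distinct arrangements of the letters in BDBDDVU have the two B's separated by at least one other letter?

300

Total arrangements of BDBDDVU: 7!/(3!·2!) = 420.
If the two B's are adjacent, glue them into one block, leaving 6 items to arrange: (6)!/(3!) = 120 ways.
Subtracting, 420 − 120 = 300 arrangements keep the B's apart.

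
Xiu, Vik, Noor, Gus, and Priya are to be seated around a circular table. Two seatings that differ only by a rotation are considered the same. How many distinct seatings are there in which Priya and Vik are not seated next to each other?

12

Without the restriction there are (4)! = 24 seatings.
Those with Priya next to Vik: fuse the pair into one unit and seat 4 units around a circle — 2·(3)! = 12.
Subtracting, 24 − 12 = 12.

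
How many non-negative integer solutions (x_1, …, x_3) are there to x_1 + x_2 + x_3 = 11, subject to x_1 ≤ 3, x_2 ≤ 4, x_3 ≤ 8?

14

By stars and bars, unrestricted non-negative solutions to x_1+…+x_3 = 11 number C(11+2,2) = 78.
Subtract solutions that violate a single cap (substitute x_i' = x_i − (cap_i+1)): x_1 ≥ 4 gives C(9,2) = 36; x_2 ≥ 5 gives C(8,2) = 28; x_3 ≥ 9 gives C(4,2) = 6. Together 70.
Add back pairs where two caps are both exceeded: 6 + 0 + 0 = 6.
By inclusion–exclusion the count is 78 − 70 + 6 = 14.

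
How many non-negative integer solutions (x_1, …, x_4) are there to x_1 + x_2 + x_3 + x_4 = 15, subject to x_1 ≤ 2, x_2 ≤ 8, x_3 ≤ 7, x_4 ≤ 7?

Without the upper bounds there are C(18,3) = 816 ways to split 15 among 4 variables.
Subtract solutions that violate a single cap (substitute x_i' = x_i − (cap_i+1)): x_1 ≥ 3 gives C(15,3) = 455; x_2 ≥ 9 gives C(9,3) = 84; x_3 ≥ 8 gives C(10,3) = 120; x_4 ≥ 8 gives C(10,3) = 120. Together 779.
Add back pairs where two caps are both exceeded: 20 + 35 + 35 + 0 + 0 + 0 = 90.
By inclusion–exclusion the count is 816 − 779 + 90 = 127.

127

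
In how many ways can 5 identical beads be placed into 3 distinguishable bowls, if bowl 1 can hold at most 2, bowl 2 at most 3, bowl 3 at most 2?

6

Without the upper bounds there are C(7,2) = 21 ways to split 5 among 3 bowls.
Subtract solutions that violate a single cap (substitute x_i' = x_i − (cap_i+1)): x_1 ≥ 3 gives C(4,2) = 6; x_2 ≥ 4 gives C(3,2) = 3; x_3 ≥ 3 gives C(4,2) = 6. Together 15.
No two caps can be exceeded simultaneously, so the pair terms are all 0.
By inclusion–exclusion the count is 21 − 15 + 0 = 6.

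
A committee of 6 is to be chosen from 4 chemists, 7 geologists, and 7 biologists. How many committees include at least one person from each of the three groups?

Unrestricted: C(18,6) = 18564 ways to pick any 6 of the 18.
Subtract selections that omit an entire group: no chemists → C(14,6) = 3003; no geologists → C(11,6) = 462; no biologists → C(11,6) = 462.
Add back selections omitting two groups (i.e. drawn from a single group): C(4,6) + C(7,6) + C(7,6) = 14.
By inclusion–exclusion: 18564 − 3927 + 14 = 14651.

14651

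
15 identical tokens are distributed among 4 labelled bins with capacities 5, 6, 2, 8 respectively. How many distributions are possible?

63

By stars and bars, unrestricted non-negative solutions to x_1+…+x_4 = 15 number C(15+3,3) = 816.
Subtract solutions that violate a single cap (substitute x_i' = x_i − (cap_i+1)): x_1 ≥ 6 gives C(12,3) = 220; x_2 ≥ 7 gives C(11,3) = 165; x_3 ≥ 3 gives C(15,3) = 455; x_4 ≥ 9 gives C(9,3) = 84. Together 924.
Add back pairs where two caps are both exceeded: 10 + 84 + 1 + 56 + 0 + 20 = 171.
By inclusion–exclusion the count is 816 − 924 + 171 = 63.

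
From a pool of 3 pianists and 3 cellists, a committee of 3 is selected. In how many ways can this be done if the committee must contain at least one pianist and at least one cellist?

Unrestricted: C(6,3) = 20 ways to pick any 3 of the 6.
Subtract selections that omit an entire group: no pianists → C(3,3) = 1; no cellists → C(3,3) = 1.
Both groups omitted at once is impossible, so 20 − 2 = 18.

18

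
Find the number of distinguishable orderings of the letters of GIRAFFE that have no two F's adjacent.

There are 7!/(2!) = 2520 arrangements of GIRAFFE in total.
Arrangements with the F's together: treat FF as one letter, giving (6)! = 720.
Hence 2520 − 720 = 1800.

1800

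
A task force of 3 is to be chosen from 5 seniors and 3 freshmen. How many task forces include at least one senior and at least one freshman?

With no constraint there are C(8,3) = 56 possible selections.
Subtract selections that omit an entire group: no seniors → C(3,3) = 1; no freshmen → C(5,3) = 10.
Both groups omitted at once is impossible, so 56 − 11 = 45.

45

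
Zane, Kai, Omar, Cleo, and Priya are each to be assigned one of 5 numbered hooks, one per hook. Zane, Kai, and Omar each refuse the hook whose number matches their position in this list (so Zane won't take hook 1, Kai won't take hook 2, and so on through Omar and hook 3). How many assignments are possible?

64

Let Aᵢ (for i ∈ {1, 2, 3}) be the placements that put person i in their forbidden hook. Any j of these fix j positions, leaving (5−j)! ways to fill the rest, and there are C(3,j) ways to pick which j.
By inclusion–exclusion, the number of valid placements is Σ_{j=0}^{3} (−1)^j C(3,j)·(5−j)!.
Computing: 120 − 72 + 18 − 2 = 64.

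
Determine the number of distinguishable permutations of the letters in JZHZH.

JZHZH has 5 letters with H appearing twice and Z appearing twice.
Dividing 5! = 120 by 2!·2! = 4 for the repeated letters gives 30.

30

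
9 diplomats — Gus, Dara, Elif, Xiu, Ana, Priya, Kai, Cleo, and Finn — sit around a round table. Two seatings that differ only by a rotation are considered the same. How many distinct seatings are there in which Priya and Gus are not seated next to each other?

Without the restriction there are (8)! = 40320 seatings.
Seatings with Priya beside Gus: treat them as a block with 2 internal orders, giving 2 × (7)! = 10080.
Subtracting, 40320 − 10080 = 30240.

30240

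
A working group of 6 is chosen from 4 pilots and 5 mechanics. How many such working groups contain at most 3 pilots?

74

Split by how many pilots are chosen (0 through 3).
Sum: C(4,0)·C(5,6) + C(4,1)·C(5,5) + C(4,2)·C(5,4) + C(4,3)·C(5,3) = 0 + 4 + 30 + 40 = 74.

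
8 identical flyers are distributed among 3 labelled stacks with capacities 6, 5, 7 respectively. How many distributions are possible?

35

By stars and bars, unrestricted non-negative solutions to x_1+…+x_3 = 8 number C(8+2,2) = 45.
Subtract solutions that violate a single cap (substitute x_i' = x_i − (cap_i+1)): x_1 ≥ 7 gives C(3,2) = 3; x_2 ≥ 6 gives C(4,2) = 6; x_3 ≥ 8 gives C(2,2) = 1. Together 10.
No two caps can be exceeded simultaneously, so the pair terms are all 0.
By inclusion–exclusion the count is 45 − 10 + 0 = 35.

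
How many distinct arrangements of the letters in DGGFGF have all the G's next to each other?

12

Treat the 3 copies of G as a single block. The multiset to arrange is then {GGG, D, F, F}, 4 items in all.
That gives (4)!/(2!) = 12 arrangements.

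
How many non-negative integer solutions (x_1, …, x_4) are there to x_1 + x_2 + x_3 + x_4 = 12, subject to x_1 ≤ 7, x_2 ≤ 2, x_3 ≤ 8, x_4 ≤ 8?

Without the upper bounds there are C(15,3) = 455 ways to split 12 among 4 variables.
Subtract solutions that violate a single cap (substitute x_i' = x_i − (cap_i+1)): x_1 ≥ 8 gives C(7,3) = 35; x_2 ≥ 3 gives C(12,3) = 220; x_3 ≥ 9 gives C(6,3) = 20; x_4 ≥ 9 gives C(6,3) = 20. Together 295.
Add back pairs where two caps are both exceeded: 4 + 0 + 0 + 1 + 1 + 0 = 6.
By inclusion–exclusion the count is 455 − 295 + 6 = 166.

166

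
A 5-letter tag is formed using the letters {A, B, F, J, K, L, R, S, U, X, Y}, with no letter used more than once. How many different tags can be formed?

55440

With no repetition, fill the 5 letters in order: 11 choices, then 10, down to 7.
That product is 11 × 10 × 9 × 8 × 7 = 55440.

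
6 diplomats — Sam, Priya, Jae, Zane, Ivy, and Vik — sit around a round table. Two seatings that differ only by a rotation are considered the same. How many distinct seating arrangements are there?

120

Fix one person's seat to break rotational symmetry; the remaining 5 people can be arranged in (5)! = 120 ways.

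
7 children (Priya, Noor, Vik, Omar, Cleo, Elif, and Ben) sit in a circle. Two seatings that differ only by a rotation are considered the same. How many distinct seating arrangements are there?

720

Fix one person's seat to break rotational symmetry; the remaining 6 people can be arranged in (6)! = 720 ways.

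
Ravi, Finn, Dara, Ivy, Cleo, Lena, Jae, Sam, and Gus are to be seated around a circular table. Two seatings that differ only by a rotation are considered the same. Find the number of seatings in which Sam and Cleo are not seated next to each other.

30240

Without the restriction there are (8)! = 40320 seatings.
Seatings with Sam beside Cleo: treat them as a block with 2 internal orders, giving 2 × (7)! = 10080.
Subtracting, 40320 − 10080 = 30240.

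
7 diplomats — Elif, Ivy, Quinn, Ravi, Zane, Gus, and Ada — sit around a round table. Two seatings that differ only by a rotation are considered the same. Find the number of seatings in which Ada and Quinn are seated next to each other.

Glue Ada and Quinn into a block (2 internal orders). Seating 6 units around a circle gives (5)! arrangements.
So 2 × (5)! = 2 × 120 = 240.

240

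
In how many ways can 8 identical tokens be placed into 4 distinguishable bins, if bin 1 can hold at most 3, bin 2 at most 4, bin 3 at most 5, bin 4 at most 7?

By stars and bars, unrestricted non-negative solutions to x_1+…+x_4 = 8 number C(8+3,3) = 165.
Subtract solutions that violate a single cap (substitute x_i' = x_i − (cap_i+1)): x_1 ≥ 4 gives C(7,3) = 35; x_2 ≥ 5 gives C(6,3) = 20; x_3 ≥ 6 gives C(5,3) = 10; x_4 ≥ 8 gives C(3,3) = 1. Together 66.
No two caps can be exceeded simultaneously, so the pair terms are all 0.
By inclusion–exclusion the count is 165 − 66 + 0 = 99.

99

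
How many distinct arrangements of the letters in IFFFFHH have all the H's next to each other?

30

Treat the 2 copies of H as a single block. The multiset to arrange is then {HH, F, F, F, F, I}, 6 items in all.
That gives (6)!/(4!) = 30 arrangements.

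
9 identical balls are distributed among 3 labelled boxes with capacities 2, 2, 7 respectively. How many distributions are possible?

6

Ignoring the caps, the number of non-negative solutions to x_1+…+x_3 = 9 is C(11,2) = 55.
Subtract solutions that violate a single cap (substitute x_i' = x_i − (cap_i+1)): x_1 ≥ 3 gives C(8,2) = 28; x_2 ≥ 3 gives C(8,2) = 28; x_3 ≥ 8 gives C(3,2) = 3. Together 59.
Add back pairs where two caps are both exceeded: 10 + 0 + 0 = 10.
By inclusion–exclusion the count is 55 − 59 + 10 = 6.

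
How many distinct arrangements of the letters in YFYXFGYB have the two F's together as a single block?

Treat the 2 copies of F as a single block. The multiset to arrange is then {FF, B, G, X, Y, Y, Y}, 7 items in all.
That gives (7)!/(3!) = 840 arrangements.

840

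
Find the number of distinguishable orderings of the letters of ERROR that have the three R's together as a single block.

Treat the 3 copies of R as a single block. The multiset to arrange is then {RRR, E, O}, 3 items in all.
All 3 items are distinct, so there are (3)! = 6 arrangements.

6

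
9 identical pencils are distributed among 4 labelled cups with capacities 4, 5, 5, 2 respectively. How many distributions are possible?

By stars and bars, unrestricted non-negative solutions to x_1+…+x_4 = 9 number C(9+3,3) = 220.
Subtract solutions that violate a single cap (substitute x_i' = x_i − (cap_i+1)): x_1 ≥ 5 gives C(7,3) = 35; x_2 ≥ 6 gives C(6,3) = 20; x_3 ≥ 6 gives C(6,3) = 20; x_4 ≥ 3 gives C(9,3) = 84. Together 159.
Add back pairs where two caps are both exceeded: 0 + 0 + 4 + 0 + 1 + 1 = 6.
By inclusion–exclusion the count is 220 − 159 + 6 = 67.

67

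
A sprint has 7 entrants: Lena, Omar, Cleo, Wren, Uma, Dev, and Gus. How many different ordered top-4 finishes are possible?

840

There are 7 choices for 1st place, 6 for 2nd, and so on down to 4 for position 4.
That gives 7 × 6 × 5 × 4 = 840.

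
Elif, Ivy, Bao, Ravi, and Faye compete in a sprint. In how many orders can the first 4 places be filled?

120

There are 5 choices for 1st place, 4 for 2nd, and so on down to 2 for position 4.
That gives 5 × 4 × 3 × 2 = 120.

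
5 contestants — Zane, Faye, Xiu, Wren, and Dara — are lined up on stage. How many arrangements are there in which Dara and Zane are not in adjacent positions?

There are 5! = 120 arrangements in all. If Dara and Zane are adjacent, merging them into one block gives 2·(4)! = 48 arrangements.
So 120 − 48 = 72 arrangements keep them apart.

72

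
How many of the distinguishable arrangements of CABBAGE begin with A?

Fix A in the first position and arrange the remaining 6 letters.
Those 6 letters have B appearing twice, giving (6)!/(2!) = 360.

360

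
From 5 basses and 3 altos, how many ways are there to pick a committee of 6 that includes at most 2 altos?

Split by how many altos are chosen (0 through 2).
Sum: C(3,0)·C(5,6) + C(3,1)·C(5,5) + C(3,2)·C(5,4) = 0 + 3 + 15 = 18.

18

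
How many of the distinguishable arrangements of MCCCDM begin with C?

With the first slot taken by C, it remains to arrange the other 5 letters (MCCDM).
Those 5 letters have C appearing twice and M appearing twice, giving (5)!/(2!·2!) = 30.

30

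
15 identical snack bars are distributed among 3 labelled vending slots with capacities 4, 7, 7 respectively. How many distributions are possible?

10

By stars and bars, unrestricted non-negative solutions to x_1+…+x_3 = 15 number C(15+2,2) = 136.
Subtract solutions that violate a single cap (substitute x_i' = x_i − (cap_i+1)): x_1 ≥ 5 gives C(12,2) = 66; x_2 ≥ 8 gives C(9,2) = 36; x_3 ≥ 8 gives C(9,2) = 36. Together 138.
Add back pairs where two caps are both exceeded: 6 + 6 + 0 = 12.
By inclusion–exclusion the count is 136 − 138 + 12 = 10.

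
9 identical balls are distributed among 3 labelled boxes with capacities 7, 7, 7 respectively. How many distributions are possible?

Without the upper bounds there are C(11,2) = 55 ways to split 9 among 3 boxes.
Subtract solutions that violate a single cap (substitute x_i' = x_i − (cap_i+1)): x_1 ≥ 8 gives C(3,2) = 3; x_2 ≥ 8 gives C(3,2) = 3; x_3 ≥ 8 gives C(3,2) = 3. Together 9.
No two caps can be exceeded simultaneously, so the pair terms are all 0.
By inclusion–exclusion the count is 55 − 9 + 0 = 46.

46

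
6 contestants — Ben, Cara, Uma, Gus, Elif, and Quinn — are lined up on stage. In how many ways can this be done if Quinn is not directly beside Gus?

Of the 6! = 720 arrangements, those with Quinn and Gus adjacent number 2 × 5! = 240 (treat the pair as a block with 2 internal orders).
Complementary counting: 720 − 240 = 480.

480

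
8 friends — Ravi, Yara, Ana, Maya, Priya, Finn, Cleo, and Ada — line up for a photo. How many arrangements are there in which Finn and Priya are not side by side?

30240

There are 8! = 40320 arrangements in all. If Finn and Priya are adjacent, merging them into one block gives 2·(7)! = 10080 arrangements.
So 40320 − 10080 = 30240 arrangements keep them apart.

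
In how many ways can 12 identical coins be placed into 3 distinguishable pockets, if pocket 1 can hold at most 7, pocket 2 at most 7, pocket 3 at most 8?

Ignoring the caps, the number of non-negative solutions to x_1+…+x_3 = 12 is C(14,2) = 91.
Subtract solutions that violate a single cap (substitute x_i' = x_i − (cap_i+1)): x_1 ≥ 8 gives C(6,2) = 15; x_2 ≥ 8 gives C(6,2) = 15; x_3 ≥ 9 gives C(5,2) = 10. Together 40.
No two caps can be exceeded simultaneously, so the pair terms are all 0.
By inclusion–exclusion the count is 91 − 40 + 0 = 51.

51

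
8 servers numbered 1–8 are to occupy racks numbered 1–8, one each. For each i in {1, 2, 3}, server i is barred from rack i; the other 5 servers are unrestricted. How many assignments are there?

Let Aᵢ (for i ∈ {1, 2, 3}) be the placements that put server i in its forbidden rack. Any j of these fix j positions, leaving (8−j)! ways to fill the rest, and there are C(3,j) ways to pick which j.
By inclusion–exclusion, the number of valid placements is Σ_{j=0}^{3} (−1)^j C(3,j)·(8−j)!.
Computing: 40320 − 15120 + 2160 − 120 = 27240.

27240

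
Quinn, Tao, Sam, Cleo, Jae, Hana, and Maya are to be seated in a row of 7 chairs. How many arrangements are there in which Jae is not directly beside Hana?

3600

Of the 7! = 5040 arrangements, those with Jae and Hana adjacent number 2 × 6! = 1440 (treat the pair as a block with 2 internal orders).
So 5040 − 1440 = 3600 arrangements keep them apart.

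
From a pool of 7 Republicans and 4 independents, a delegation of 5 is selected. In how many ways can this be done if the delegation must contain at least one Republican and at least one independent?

Total 5-person selections from all 11: C(11,5) = 462.
Subtract selections that omit an entire group: no Republicans → C(4,5) = 0; no independents → C(7,5) = 21.
Both groups omitted at once is impossible, so 462 − 21 = 441.

441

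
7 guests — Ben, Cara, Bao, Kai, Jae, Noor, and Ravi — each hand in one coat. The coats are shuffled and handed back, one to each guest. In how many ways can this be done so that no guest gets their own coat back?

1854

Count assignments avoiding every fixed point. For any j of the 7 guests fixed to their own coat, the other 7−j can be arranged in (7−j)! ways.
By inclusion–exclusion this is Σ_{j=0}^{7} (−1)^j C(7,j)·(7−j)!.
Computing: 5040 − 5040 + 2520 − 840 + 210 − 42 + 7 − 1 = 1854.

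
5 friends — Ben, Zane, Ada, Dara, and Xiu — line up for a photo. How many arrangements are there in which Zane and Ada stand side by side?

48

Treat {Zane, Ada} as a single unit. There are 4 units to order, and the pair itself can be ordered 2 ways.
That gives 2 × 4! = 2 × 24 = 48.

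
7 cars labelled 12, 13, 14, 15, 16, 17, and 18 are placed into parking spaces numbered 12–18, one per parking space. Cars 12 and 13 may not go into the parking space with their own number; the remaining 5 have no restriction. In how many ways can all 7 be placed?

3720

Let Aᵢ (for i ∈ {12, 13}) be the placements that put car i in its forbidden parking space. Any j of these fix j positions, leaving (7−j)! ways to fill the rest, and there are C(2,j) ways to pick which j.
By inclusion–exclusion, the number of valid placements is Σ_{j=0}^{2} (−1)^j C(2,j)·(7−j)!.
Computing: 5040 − 1440 + 120 = 3720.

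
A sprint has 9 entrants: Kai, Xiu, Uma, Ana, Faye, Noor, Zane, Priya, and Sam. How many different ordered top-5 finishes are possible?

There are 9 choices for 1st place, 8 for 2nd, and so on down to 5 for position 5.
That gives 9 × 8 × 7 × 6 × 5 = 15120.

15120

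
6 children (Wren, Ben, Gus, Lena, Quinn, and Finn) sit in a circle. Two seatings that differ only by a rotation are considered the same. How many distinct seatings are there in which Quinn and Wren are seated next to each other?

48

Treat {Quinn, Wren} as one unit (2 internal orders) and seat the resulting 5 units around the table: (4)! circular arrangements.
So 2 × (4)! = 2 × 24 = 48.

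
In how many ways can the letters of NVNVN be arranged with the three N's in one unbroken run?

Treat the 3 copies of N as a single block. The multiset to arrange is then {NNN, V, V}, 3 items in all.
That gives (3)!/(2!) = 3 arrangements.

3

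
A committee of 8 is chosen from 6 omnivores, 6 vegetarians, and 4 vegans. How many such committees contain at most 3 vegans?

Split by how many vegans are chosen (0 through 3).
Sum: C(4,0)·C(12,8) + C(4,1)·C(12,7) + C(4,2)·C(12,6) + C(4,3)·C(12,5) = 495 + 3168 + 5544 + 3168 = 12375.

12375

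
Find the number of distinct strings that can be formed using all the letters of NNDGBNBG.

NNDGBNBG has 8 letters with B appearing twice, G appearing twice, and N appearing 3 times.
So there are 8! / (3!·2!·2!) = 1680 distinguishable arrangements.

1680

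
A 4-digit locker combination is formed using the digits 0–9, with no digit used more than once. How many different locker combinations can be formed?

5040

This is a permutation of 4 out of 10: P(10,4) = 10!/6!.
10 × 9 × 8 × 7 = 5040.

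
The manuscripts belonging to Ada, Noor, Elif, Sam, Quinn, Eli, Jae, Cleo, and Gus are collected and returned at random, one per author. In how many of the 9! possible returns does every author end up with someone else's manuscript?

133496

Let Aᵢ be the assignments in which author i gets their own manuscript. We want the size of the complement of A₁∪…∪A_9.
By inclusion–exclusion this is Σ_{j=0}^{9} (−1)^j C(9,j)·(9−j)!.
Computing: 362880 − 362880 + 181440 − 60480 + 15120 − 3024 + 504 − 72 + 9 − 1 = 133496.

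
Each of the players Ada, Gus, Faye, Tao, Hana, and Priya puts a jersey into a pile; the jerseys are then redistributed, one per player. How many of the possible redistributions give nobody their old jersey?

Let Aᵢ be the assignments in which player i gets their old jersey. We want the size of the complement of A₁∪…∪A_6.
By inclusion–exclusion this is Σ_{j=0}^{6} (−1)^j C(6,j)·(6−j)!.
Computing: 720 − 720 + 360 − 120 + 30 − 6 + 1 = 265.

265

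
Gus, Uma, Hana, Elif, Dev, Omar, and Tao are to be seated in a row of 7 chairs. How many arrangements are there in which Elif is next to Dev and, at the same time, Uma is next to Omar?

Treat {Elif,Dev} as one block (2 orders) and {Uma,Omar} as another (2 orders).
That leaves 5 units to arrange: 2 × 2 × 5! = 4 × 120 = 480.

480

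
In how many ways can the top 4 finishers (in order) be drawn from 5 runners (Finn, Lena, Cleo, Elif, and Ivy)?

120

This is an ordered selection of 4 from 5: P(5,4).
That gives 5 × 4 × 3 × 2 = 120.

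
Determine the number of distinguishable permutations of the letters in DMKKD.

The 5 letters of DMKKD have repeats: D appearing twice and K appearing twice.
So there are 5! / (2!·2!) = 30 distinguishable arrangements.

30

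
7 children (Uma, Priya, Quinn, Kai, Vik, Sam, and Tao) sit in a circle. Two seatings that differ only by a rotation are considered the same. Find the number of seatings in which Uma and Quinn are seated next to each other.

240

Treat {Uma, Quinn} as one unit (2 internal orders) and seat the resulting 6 units around the table: (5)! circular arrangements.
So 2 × (5)! = 2 × 120 = 240.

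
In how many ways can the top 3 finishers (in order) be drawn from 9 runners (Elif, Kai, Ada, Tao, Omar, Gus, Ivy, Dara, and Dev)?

504

There are 9 choices for 1st place, 8 for 2nd, and 7 for 3rd.
That gives 9 × 8 × 7 = 504.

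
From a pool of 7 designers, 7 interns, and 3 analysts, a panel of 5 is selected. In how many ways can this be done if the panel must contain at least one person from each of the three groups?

With no constraint there are C(17,5) = 6188 possible selections.
Selections missing a whole group: no designers → C(10,5) = 252; no interns → C(10,5) = 252; no analysts → C(14,5) = 2002.
Add back selections omitting two groups (i.e. drawn from a single group): C(7,5) + C(7,5) + C(3,5) = 42.
By inclusion–exclusion: 6188 − 2506 + 42 = 3724.

3724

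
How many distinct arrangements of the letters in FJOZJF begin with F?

Fix F in the first position and arrange the remaining 5 letters.
Those 5 letters have J appearing twice, giving (5)!/(2!) = 60.

60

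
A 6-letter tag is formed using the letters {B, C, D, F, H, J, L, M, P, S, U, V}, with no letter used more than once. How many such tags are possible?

Choose and order 6 of the 12 symbols: the first letter has 12 options, the next 11, and so on down to 7.
That product is 12 × 11 × 10 × 9 × 8 × 7 = 665280.

665280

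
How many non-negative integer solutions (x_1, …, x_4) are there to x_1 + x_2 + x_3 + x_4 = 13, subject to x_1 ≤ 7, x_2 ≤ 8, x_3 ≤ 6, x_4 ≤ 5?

Ignoring the caps, the number of non-negative solutions to x_1+…+x_4 = 13 is C(16,3) = 560.
Subtract solutions that violate a single cap (substitute x_i' = x_i − (cap_i+1)): x_1 ≥ 8 gives C(8,3) = 56; x_2 ≥ 9 gives C(7,3) = 35; x_3 ≥ 7 gives C(9,3) = 84; x_4 ≥ 6 gives C(10,3) = 120. Together 295.
Add back pairs where two caps are both exceeded: 0 + 0 + 0 + 0 + 0 + 1 = 1.
By inclusion–exclusion the count is 560 − 295 + 1 = 266.

266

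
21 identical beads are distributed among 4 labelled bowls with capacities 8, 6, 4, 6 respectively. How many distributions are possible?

Ignoring the caps, the number of non-negative solutions to x_1+…+x_4 = 21 is C(24,3) = 2024.
Subtract solutions that violate a single cap (substitute x_i' = x_i − (cap_i+1)): x_1 ≥ 9 gives C(15,3) = 455; x_2 ≥ 7 gives C(17,3) = 680; x_3 ≥ 5 gives C(19,3) = 969; x_4 ≥ 7 gives C(17,3) = 680. Together 2784.
Add back pairs where two caps are both exceeded: 56 + 120 + 56 + 220 + 120 + 220 = 792.
Subtract triples: 1 + 0 + 1 + 10 = 12.
By inclusion–exclusion the count is 2024 − 2784 + 792 − 12 = 20.

20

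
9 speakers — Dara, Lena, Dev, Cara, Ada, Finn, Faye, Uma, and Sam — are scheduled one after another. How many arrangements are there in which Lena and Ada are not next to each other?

Of the 9! = 362880 arrangements, those with Lena and Ada adjacent number 2 × 8! = 80640 (treat the pair as a block with 2 internal orders).
So 362880 − 80640 = 282240 arrangements keep them apart.

282240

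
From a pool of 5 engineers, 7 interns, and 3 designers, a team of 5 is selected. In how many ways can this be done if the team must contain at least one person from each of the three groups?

1925

Total 5-person selections from all 15: C(15,5) = 3003.
Subtract selections that omit an entire group: no engineers → C(10,5) = 252; no interns → C(8,5) = 56; no designers → C(12,5) = 792.
Add back selections omitting two groups (i.e. drawn from a single group): C(5,5) + C(7,5) + C(3,5) = 22.
By inclusion–exclusion: 3003 − 1100 + 22 = 1925.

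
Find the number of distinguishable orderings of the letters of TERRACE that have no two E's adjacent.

900

There are 7!/(2!·2!) = 1260 arrangements of TERRACE in total.
If the two E's are adjacent, glue them into one block, leaving 6 items to arrange: (6)!/(2!) = 360 ways.
Subtracting, 1260 − 360 = 900 arrangements keep the E's apart.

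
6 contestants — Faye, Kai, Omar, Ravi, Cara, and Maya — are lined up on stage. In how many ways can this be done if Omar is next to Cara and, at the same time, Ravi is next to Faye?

Treat {Omar,Cara} as one block (2 orders) and {Ravi,Faye} as another (2 orders).
That leaves 4 units to arrange: 2 × 2 × 4! = 4 × 24 = 96.

96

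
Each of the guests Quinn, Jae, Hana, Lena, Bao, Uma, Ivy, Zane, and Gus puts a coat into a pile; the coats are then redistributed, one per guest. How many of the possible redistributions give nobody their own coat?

133496

This is the derangement count D_9: permutations of 9 items with no fixed point.
By inclusion–exclusion this is Σ_{j=0}^{9} (−1)^j C(9,j)·(9−j)!.
Computing: 362880 − 362880 + 181440 − 60480 + 15120 − 3024 + 504 − 72 + 9 − 1 = 133496.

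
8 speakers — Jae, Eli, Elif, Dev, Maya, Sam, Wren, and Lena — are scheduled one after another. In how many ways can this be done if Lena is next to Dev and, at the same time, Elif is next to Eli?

Treat {Lena,Dev} as one block (2 orders) and {Elif,Eli} as another (2 orders).
That leaves 6 units to arrange: 2 × 2 × 6! = 4 × 720 = 2880.

2880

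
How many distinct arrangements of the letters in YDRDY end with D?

12

Fix D in the last position and arrange the remaining 4 letters.
Those 4 letters have Y appearing twice, giving (4)!/(2!) = 12.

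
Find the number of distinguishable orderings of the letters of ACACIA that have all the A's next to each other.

12

Treat the 3 copies of A as a single block. The multiset to arrange is then {AAA, C, C, I}, 4 items in all.
That gives (4)!/(2!) = 12 arrangements.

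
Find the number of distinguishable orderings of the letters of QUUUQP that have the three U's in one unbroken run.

12

Treat the 3 copies of U as a single block. The multiset to arrange is then {UUU, P, Q, Q}, 4 items in all.
That gives (4)!/(2!) = 12 arrangements.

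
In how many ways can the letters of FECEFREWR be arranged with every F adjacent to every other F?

Treat the 2 copies of F as a single block. The multiset to arrange is then {FF, C, E, E, E, R, R, W}, 8 items in all.
That gives (8)!/(3!·2!) = 3360 arrangements.

3360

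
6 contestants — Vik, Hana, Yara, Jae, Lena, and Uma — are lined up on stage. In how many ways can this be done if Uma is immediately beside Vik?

Treat {Uma, Vik} as a single unit. There are 5 units to order, and the pair itself can be ordered 2 ways.
That gives 2 × 5! = 2 × 120 = 240.

240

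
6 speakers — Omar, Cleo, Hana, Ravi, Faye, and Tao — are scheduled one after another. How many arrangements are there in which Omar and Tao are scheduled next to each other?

Glue Omar and Tao into one block (2 internal orders), leaving 5 units to arrange in a row.
So the count is 2·(5)! = 240.

240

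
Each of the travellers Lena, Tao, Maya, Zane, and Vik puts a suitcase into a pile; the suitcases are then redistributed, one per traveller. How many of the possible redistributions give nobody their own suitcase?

Count assignments avoiding every fixed point. For any j of the 5 travellers fixed to their own suitcase, the other 5−j can be arranged in (5−j)! ways.
By inclusion–exclusion this is Σ_{j=0}^{5} (−1)^j C(5,j)·(5−j)!.
Computing: 120 − 120 + 60 − 20 + 5 − 1 = 44.

44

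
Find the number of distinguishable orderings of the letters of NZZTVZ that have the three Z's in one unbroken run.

24

Treat the 3 copies of Z as a single block. The multiset to arrange is then {ZZZ, N, T, V}, 4 items in all.
All 4 items are distinct, so there are (4)! = 24 arrangements.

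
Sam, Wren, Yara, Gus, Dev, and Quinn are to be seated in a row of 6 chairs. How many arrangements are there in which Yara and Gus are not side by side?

480

Of the 6! = 720 arrangements, those with Yara and Gus adjacent number 2 × 5! = 240 (treat the pair as a block with 2 internal orders).
Complementary counting: 720 − 240 = 480.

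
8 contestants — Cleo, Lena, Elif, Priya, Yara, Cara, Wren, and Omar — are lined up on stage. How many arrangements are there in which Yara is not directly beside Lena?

There are 8! = 40320 arrangements in all. If Yara and Lena are adjacent, merging them into one block gives 2·(7)! = 10080 arrangements.
Complementary counting: 40320 − 10080 = 30240.

30240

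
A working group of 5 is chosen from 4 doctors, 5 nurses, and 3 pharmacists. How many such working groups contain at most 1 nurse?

196

Split by how many nurses are chosen (0 through 1).
Sum: C(5,0)·C(7,5) + C(5,1)·C(7,4) = 21 + 175 = 196.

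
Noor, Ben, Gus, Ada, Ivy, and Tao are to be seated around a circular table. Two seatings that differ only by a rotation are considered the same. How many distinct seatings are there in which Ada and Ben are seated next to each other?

Glue Ada and Ben into a block (2 internal orders). Seating 5 units around a circle gives (4)! arrangements.
So 2 × (4)! = 2 × 24 = 48.

48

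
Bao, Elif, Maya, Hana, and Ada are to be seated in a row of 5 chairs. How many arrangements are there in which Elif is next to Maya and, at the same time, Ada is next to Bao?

24

Treat {Elif,Maya} as one block (2 orders) and {Ada,Bao} as another (2 orders).
That leaves 3 units to arrange: 2 × 2 × 3! = 4 × 6 = 24.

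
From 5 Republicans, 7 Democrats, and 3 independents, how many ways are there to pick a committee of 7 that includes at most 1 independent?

Split by how many independents are chosen (0 through 1).
Sum: C(3,0)·C(12,7) + C(3,1)·C(12,6) = 792 + 2772 = 3564.

3564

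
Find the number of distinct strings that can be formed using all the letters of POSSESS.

The 7 letters of POSSESS have repeats: S appearing 4 times.
So there are 7! / (4!) = 210 distinguishable arrangements.

210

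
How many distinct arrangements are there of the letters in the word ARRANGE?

1260

The 7 letters of ARRANGE have repeats: A appearing twice and R appearing twice.
The number of distinct arrangements is 7!/(2!·2!) = 5040/4 = 1260.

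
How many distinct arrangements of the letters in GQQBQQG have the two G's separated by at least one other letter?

Total arrangements of GQQBQQG: 7!/(4!·2!) = 105.
If the two G's are adjacent, glue them into one block, leaving 6 items to arrange: (6)!/(4!) = 30 ways.
Subtracting, 105 − 30 = 75 arrangements keep the G's apart.

75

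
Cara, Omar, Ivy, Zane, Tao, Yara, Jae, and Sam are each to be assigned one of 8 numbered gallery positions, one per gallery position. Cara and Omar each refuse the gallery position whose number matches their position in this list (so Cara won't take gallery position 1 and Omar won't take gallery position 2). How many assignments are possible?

30960

Let Aᵢ (for i ∈ {1, 2}) be the placements that put person i in their forbidden gallery position. Any j of these fix j positions, leaving (8−j)! ways to fill the rest, and there are C(2,j) ways to pick which j.
By inclusion–exclusion, the number of valid placements is Σ_{j=0}^{2} (−1)^j C(2,j)·(8−j)!.
Computing: 40320 − 10080 + 720 = 30960.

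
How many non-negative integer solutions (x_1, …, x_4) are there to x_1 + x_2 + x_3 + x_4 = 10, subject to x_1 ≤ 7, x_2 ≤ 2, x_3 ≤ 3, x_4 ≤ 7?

By stars and bars, unrestricted non-negative solutions to x_1+…+x_4 = 10 number C(10+3,3) = 286.
Subtract solutions that violate a single cap (substitute x_i' = x_i − (cap_i+1)): x_1 ≥ 8 gives C(5,3) = 10; x_2 ≥ 3 gives C(10,3) = 120; x_3 ≥ 4 gives C(9,3) = 84; x_4 ≥ 8 gives C(5,3) = 10. Together 224.
Add back pairs where two caps are both exceeded: 0 + 0 + 0 + 20 + 0 + 0 = 20.
By inclusion–exclusion the count is 286 − 224 + 20 = 82.

82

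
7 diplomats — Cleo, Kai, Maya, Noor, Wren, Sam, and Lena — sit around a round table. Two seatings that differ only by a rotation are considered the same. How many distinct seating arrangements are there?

720

Around a circle, 7 distinct people have 7!/7 = (6)! = 720 rotationally distinct seatings.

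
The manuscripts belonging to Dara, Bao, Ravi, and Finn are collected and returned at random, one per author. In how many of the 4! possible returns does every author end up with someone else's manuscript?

9

Count assignments avoiding every fixed point. For any j of the 4 authors fixed to their own manuscript, the other 4−j can be arranged in (4−j)! ways.
By inclusion–exclusion this is Σ_{j=0}^{4} (−1)^j C(4,j)·(4−j)!.
Computing: 24 − 24 + 12 − 4 + 1 = 9.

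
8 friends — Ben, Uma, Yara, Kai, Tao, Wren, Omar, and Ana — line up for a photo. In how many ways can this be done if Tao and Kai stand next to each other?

Place the 6 others and the Tao-Kai pair as 7 objects in a line; the pair has 2 internal arrangements.
That gives 2 × 7! = 2 × 5040 = 10080.

10080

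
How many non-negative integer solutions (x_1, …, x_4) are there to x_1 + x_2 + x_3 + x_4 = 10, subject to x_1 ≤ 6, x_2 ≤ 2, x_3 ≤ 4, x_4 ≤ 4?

56

By stars and bars, unrestricted non-negative solutions to x_1+…+x_4 = 10 number C(10+3,3) = 286.
Subtract solutions that violate a single cap (substitute x_i' = x_i − (cap_i+1)): x_1 ≥ 7 gives C(6,3) = 20; x_2 ≥ 3 gives C(10,3) = 120; x_3 ≥ 5 gives C(8,3) = 56; x_4 ≥ 5 gives C(8,3) = 56. Together 252.
Add back pairs where two caps are both exceeded: 1 + 0 + 0 + 10 + 10 + 1 = 22.
By inclusion–exclusion the count is 286 − 252 + 22 = 56.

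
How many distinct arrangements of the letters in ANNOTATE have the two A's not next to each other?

Total arrangements of ANNOTATE: 8!/(2!·2!·2!) = 5040.
If the two A's are adjacent, glue them into one block, leaving 7 items to arrange: (7)!/(2!·2!) = 1260 ways.
Hence 5040 − 1260 = 3780.

3780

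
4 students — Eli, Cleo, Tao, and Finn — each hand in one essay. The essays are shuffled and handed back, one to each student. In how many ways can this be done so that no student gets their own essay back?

Let Aᵢ be the assignments in which student i gets their own essay. We want the size of the complement of A₁∪…∪A_4.
By inclusion–exclusion this is Σ_{j=0}^{4} (−1)^j C(4,j)·(4−j)!.
Computing: 24 − 24 + 12 − 4 + 1 = 9.

9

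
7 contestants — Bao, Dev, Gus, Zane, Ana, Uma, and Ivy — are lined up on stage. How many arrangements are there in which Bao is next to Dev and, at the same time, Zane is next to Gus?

480

Treat {Bao,Dev} as one block (2 orders) and {Zane,Gus} as another (2 orders).
That leaves 5 units to arrange: 2 × 2 × 5! = 4 × 120 = 480.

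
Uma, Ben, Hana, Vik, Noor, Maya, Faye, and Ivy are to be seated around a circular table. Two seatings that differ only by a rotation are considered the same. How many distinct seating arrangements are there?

Fix one person's seat to break rotational symmetry; the remaining 7 people can be arranged in (7)! = 5040 ways.

5040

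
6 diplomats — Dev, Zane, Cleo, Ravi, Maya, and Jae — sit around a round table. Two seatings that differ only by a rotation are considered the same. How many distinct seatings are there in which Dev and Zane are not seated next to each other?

All circular seatings of 6 people number (5)! = 120.
Seatings with Dev beside Zane: treat them as a block with 2 internal orders, giving 2 × (4)! = 48.
Subtracting, 120 − 48 = 72.

72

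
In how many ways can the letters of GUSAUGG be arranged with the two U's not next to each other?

There are 7!/(3!·2!) = 420 arrangements of GUSAUGG in total.
If the two U's are adjacent, glue them into one block, leaving 6 items to arrange: (6)!/(3!) = 120 ways.
Hence 420 − 120 = 300.

300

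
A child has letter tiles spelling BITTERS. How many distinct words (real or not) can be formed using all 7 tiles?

2520

The 7 letters of BITTERS have repeats: T appearing twice.
Dividing 7! = 5040 by 2! = 2 for the repeated letters gives 2520.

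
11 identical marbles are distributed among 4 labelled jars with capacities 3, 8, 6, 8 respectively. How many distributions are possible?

190

By stars and bars, unrestricted non-negative solutions to x_1+…+x_4 = 11 number C(11+3,3) = 364.
Subtract solutions that violate a single cap (substitute x_i' = x_i − (cap_i+1)): x_1 ≥ 4 gives C(10,3) = 120; x_2 ≥ 9 gives C(5,3) = 10; x_3 ≥ 7 gives C(7,3) = 35; x_4 ≥ 9 gives C(5,3) = 10. Together 175.
Add back pairs where two caps are both exceeded: 0 + 1 + 0 + 0 + 0 + 0 = 1.
By inclusion–exclusion the count is 364 − 175 + 1 = 190.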